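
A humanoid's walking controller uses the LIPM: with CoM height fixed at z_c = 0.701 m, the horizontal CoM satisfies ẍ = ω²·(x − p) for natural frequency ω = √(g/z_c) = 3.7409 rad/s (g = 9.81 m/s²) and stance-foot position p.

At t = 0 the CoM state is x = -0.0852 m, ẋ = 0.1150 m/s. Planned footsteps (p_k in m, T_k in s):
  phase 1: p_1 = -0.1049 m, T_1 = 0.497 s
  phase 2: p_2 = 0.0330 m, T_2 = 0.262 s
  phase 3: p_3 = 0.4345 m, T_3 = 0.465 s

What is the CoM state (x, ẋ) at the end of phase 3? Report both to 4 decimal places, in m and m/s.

phase 1: p=-0.1049, T=0.497, ωT=1.859227, cosh=3.287284, sinh=3.131491; start (x,ẋ)=(-0.085200, 0.115000) → end (x,ẋ)=(0.056125, 0.608815)
phase 2: p=0.0330, T=0.262, ωT=0.980116, cosh=1.520016, sinh=1.144749; start (x,ẋ)=(0.056125, 0.608815) → end (x,ẋ)=(0.254454, 1.024441)
phase 3: p=0.4345, T=0.465, ωT=1.739518, cosh=2.935103, sinh=2.759498; start (x,ẋ)=(0.254454, 1.024441) → end (x,ẋ)=(0.661732, 1.148224)

x = 0.6617, ẋ = 1.1482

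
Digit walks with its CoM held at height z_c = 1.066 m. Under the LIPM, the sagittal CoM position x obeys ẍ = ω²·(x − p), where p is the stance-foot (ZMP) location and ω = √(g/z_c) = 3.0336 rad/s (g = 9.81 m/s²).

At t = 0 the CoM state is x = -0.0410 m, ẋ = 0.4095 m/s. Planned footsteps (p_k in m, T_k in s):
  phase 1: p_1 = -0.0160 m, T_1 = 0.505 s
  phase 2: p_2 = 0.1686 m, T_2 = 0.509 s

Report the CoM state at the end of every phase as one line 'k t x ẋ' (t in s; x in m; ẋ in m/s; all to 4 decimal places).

phase 1: p=-0.0160, T=0.505, ωT=1.531968, cosh=2.421692, sinh=2.205582; start (x,ẋ)=(-0.041000, 0.409500) → end (x,ẋ)=(0.221185, 0.824412)
phase 2: p=0.1686, T=0.509, ωT=1.544102, cosh=2.448635, sinh=2.235131; start (x,ẋ)=(0.221185, 0.824412) → end (x,ẋ)=(0.904781, 2.375236)

1 0.5050 0.2212 0.8244
2 1.0140 0.9048 2.3752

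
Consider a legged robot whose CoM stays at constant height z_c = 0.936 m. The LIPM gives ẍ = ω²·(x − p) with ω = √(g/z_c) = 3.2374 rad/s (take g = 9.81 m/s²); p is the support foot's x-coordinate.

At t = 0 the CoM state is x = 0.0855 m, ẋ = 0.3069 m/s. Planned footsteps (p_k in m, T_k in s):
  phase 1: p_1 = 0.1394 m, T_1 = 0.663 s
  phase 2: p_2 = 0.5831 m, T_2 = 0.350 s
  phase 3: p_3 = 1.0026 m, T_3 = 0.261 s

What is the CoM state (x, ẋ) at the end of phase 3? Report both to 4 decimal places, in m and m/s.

phase 1: p=0.1394, T=0.663, ωT=2.146396, cosh=4.335440, sinh=4.218536; start (x,ẋ)=(0.085500, 0.306900) → end (x,ẋ)=(0.305630, 0.594430)
phase 2: p=0.5831, T=0.350, ωT=1.133090, cosh=1.713637, sinh=1.391600; start (x,ẋ)=(0.305630, 0.594430) → end (x,ẋ)=(0.363133, -0.231413)
phase 3: p=1.0026, T=0.261, ωT=0.844961, cosh=1.378731, sinh=0.949157; start (x,ẋ)=(0.363133, -0.231413) → end (x,ẋ)=(0.053100, -2.284011)

x = 0.0531, ẋ = -2.2840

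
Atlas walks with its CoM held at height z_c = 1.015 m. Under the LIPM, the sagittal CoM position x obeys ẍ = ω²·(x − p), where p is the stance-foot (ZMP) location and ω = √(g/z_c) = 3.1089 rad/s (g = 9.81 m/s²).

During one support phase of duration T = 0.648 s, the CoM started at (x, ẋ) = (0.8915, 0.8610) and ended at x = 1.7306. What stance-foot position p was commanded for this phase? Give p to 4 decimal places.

p = 0.9557

ωT = 3.1089·0.648 = 2.014567; cosh(ωT) = 3.815430, sinh(ωT) = 3.682052
x(T) = p + (x₀−p)·cosh(ωT) + (ẋ₀/ω)·sinh(ωT) ⇒ p·(1 − cosh) = x(T) − x₀·cosh − (ẋ₀/ω)·sinh
numerator   = 1.7306 − (0.8915)·3.815430 − (0.8610/3.1089)·3.682052 = -2.690588
denominator = 1 − 3.815430 = -2.815430
p = -2.690588 / -2.815430 = 0.9557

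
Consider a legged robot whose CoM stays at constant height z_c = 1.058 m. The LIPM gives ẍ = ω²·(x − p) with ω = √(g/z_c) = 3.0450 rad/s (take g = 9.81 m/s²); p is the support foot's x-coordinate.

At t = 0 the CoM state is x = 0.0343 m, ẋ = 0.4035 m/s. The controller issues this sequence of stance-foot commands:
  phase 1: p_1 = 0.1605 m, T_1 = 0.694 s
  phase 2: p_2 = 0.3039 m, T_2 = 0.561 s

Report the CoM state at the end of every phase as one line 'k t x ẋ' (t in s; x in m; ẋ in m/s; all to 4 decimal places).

phase 1: p=0.1605, T=0.694, ωT=2.113230, cosh=4.197887, sinh=4.077040; start (x,ẋ)=(0.034300, 0.403500) → end (x,ẋ)=(0.170985, 0.127127)
phase 2: p=0.3039, T=0.561, ωT=1.708245, cosh=2.850225, sinh=2.669042; start (x,ẋ)=(0.170985, 0.127127) → end (x,ẋ)=(0.036492, -0.717894)

1 0.6940 0.1710 0.1271
2 1.2550 0.0365 -0.7179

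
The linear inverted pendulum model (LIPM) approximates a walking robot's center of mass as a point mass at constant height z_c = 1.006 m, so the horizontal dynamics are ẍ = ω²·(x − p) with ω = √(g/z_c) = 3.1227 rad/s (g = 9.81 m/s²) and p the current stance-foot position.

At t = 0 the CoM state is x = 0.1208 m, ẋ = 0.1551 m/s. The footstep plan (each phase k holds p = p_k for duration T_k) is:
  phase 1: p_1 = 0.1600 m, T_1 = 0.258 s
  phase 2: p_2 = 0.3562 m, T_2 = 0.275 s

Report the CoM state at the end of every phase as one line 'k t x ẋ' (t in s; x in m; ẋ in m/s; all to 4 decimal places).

phase 1: p=0.1600, T=0.258, ωT=0.805657, cosh=1.342480, sinh=0.895686; start (x,ẋ)=(0.120800, 0.155100) → end (x,ẋ)=(0.151862, 0.098578)
phase 2: p=0.3562, T=0.275, ωT=0.858743, cosh=1.391943, sinh=0.968248; start (x,ẋ)=(0.151862, 0.098578) → end (x,ẋ)=(0.102339, -0.480610)

1 0.2580 0.1519 0.0986
2 0.5330 0.1023 -0.4806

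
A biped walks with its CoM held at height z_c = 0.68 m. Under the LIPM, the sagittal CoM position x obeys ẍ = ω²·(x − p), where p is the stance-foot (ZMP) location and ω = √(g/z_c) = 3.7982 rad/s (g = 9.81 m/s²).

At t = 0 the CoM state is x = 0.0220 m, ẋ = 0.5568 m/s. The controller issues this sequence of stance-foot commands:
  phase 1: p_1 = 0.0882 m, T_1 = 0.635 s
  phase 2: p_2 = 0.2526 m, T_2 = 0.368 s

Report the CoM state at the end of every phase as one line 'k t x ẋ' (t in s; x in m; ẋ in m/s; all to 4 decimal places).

1 0.6350 0.5271 1.7393
2 1.0030 1.7116 5.7137

phase 1: p=0.0882, T=0.635, ωT=2.411857, cosh=5.622152, sinh=5.532504; start (x,ẋ)=(0.022000, 0.556800) → end (x,ẋ)=(0.527055, 1.739317)
phase 2: p=0.2526, T=0.368, ωT=1.397738, cosh=2.146596, sinh=1.899440; start (x,ẋ)=(0.527055, 1.739317) → end (x,ẋ)=(1.711558, 5.713654)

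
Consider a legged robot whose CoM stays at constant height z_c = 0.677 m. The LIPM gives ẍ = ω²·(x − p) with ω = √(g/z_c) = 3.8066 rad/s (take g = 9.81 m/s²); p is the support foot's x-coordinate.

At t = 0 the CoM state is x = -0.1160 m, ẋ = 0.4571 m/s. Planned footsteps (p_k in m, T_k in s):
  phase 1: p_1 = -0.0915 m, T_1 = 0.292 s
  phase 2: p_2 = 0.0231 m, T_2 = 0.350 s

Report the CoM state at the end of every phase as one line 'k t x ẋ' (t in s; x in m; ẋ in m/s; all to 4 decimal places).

phase 1: p=-0.0915, T=0.292, ωT=1.111527, cosh=1.684026, sinh=1.354970; start (x,ẋ)=(-0.116000, 0.457100) → end (x,ẋ)=(0.029947, 0.643401)
phase 2: p=0.0231, T=0.350, ωT=1.332310, cosh=2.026827, sinh=1.762960; start (x,ẋ)=(0.029947, 0.643401) → end (x,ẋ)=(0.334959, 1.350016)

1 0.2920 0.0299 0.6434
2 0.6420 0.3350 1.3500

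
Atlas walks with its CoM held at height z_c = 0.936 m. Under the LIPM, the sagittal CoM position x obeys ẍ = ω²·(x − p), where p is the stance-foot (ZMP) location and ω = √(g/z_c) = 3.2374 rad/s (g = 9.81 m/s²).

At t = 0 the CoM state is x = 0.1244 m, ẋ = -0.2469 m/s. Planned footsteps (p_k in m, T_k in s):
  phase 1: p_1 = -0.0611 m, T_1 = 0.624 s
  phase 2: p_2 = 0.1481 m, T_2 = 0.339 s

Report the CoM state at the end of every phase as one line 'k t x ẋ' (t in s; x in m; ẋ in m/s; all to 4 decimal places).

1 0.6240 0.3680 1.2769
2 0.9630 1.0395 3.0743

phase 1: p=-0.0611, T=0.624, ωT=2.020138, cosh=3.836000, sinh=3.703363; start (x,ẋ)=(0.124400, -0.246900) → end (x,ẋ)=(0.368041, 1.276900)
phase 2: p=0.1481, T=0.339, ωT=1.097479, cosh=1.665156, sinh=1.331445; start (x,ẋ)=(0.368041, 1.276900) → end (x,ẋ)=(1.039487, 3.074278)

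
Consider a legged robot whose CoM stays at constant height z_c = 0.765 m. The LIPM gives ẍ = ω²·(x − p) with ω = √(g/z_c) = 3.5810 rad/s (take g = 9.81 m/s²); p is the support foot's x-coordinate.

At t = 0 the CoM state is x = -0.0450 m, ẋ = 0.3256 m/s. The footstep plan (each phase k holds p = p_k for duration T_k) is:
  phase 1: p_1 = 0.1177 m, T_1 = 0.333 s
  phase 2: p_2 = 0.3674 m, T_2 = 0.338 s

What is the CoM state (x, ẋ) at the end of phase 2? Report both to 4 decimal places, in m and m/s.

x = -0.4969, ẋ = -2.7462

phase 1: p=0.1177, T=0.333, ωT=1.192473, cosh=1.799345, sinh=1.495875; start (x,ẋ)=(-0.045000, 0.325600) → end (x,ẋ)=(-0.039042, -0.285673)
phase 2: p=0.3674, T=0.338, ωT=1.210378, cosh=1.826419, sinh=1.528334; start (x,ẋ)=(-0.039042, -0.285673) → end (x,ẋ)=(-0.496856, -2.746201)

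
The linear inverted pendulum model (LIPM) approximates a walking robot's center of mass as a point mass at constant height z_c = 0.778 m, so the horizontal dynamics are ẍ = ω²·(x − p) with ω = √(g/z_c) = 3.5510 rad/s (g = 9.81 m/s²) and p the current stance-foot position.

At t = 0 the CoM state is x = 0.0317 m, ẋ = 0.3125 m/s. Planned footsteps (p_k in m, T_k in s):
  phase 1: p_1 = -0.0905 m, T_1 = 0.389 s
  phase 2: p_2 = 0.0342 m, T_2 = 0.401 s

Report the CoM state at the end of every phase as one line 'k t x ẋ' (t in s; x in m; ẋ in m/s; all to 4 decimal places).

1 0.3890 0.3321 1.4702
2 0.7900 1.4988 5.3000

phase 1: p=-0.0905, T=0.389, ωT=1.381339, cosh=2.115735, sinh=1.864493; start (x,ẋ)=(0.031700, 0.312500) → end (x,ẋ)=(0.332124, 1.470231)
phase 2: p=0.0342, T=0.401, ωT=1.423951, cosh=2.197130, sinh=1.956369; start (x,ẋ)=(0.332124, 1.470231) → end (x,ẋ)=(1.498780, 5.299988)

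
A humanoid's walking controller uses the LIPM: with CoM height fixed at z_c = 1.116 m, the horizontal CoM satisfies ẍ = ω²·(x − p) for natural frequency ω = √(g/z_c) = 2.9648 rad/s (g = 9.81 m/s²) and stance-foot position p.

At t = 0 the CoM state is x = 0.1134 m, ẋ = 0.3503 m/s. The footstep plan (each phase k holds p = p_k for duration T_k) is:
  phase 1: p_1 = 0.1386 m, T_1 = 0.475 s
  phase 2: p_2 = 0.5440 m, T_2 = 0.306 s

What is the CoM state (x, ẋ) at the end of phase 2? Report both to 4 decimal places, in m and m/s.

phase 1: p=0.1386, T=0.475, ωT=1.408280, cosh=2.166740, sinh=1.922176; start (x,ẋ)=(0.113400, 0.350300) → end (x,ẋ)=(0.311109, 0.615398)
phase 2: p=0.5440, T=0.306, ωT=0.907229, cosh=1.440544, sinh=1.036903; start (x,ẋ)=(0.311109, 0.615398) → end (x,ẋ)=(0.423738, 0.170552)

x = 0.4237, ẋ = 0.1706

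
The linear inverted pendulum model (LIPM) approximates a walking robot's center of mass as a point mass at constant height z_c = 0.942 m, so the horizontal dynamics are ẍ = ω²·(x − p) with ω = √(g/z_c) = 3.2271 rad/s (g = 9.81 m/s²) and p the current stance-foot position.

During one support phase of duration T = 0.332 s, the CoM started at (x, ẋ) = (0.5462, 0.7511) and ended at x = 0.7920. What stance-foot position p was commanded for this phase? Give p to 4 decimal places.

p = 0.6319

ωT = 3.2271·0.332 = 1.071397; cosh(ωT) = 1.630993, sinh(ωT) = 1.288463
x(T) = p + (x₀−p)·cosh(ωT) + (ẋ₀/ω)·sinh(ωT) ⇒ p·(1 − cosh) = x(T) − x₀·cosh − (ẋ₀/ω)·sinh
numerator   = 0.7920 − (0.5462)·1.630993 − (0.7511/3.2271)·1.288463 = -0.398735
denominator = 1 − 1.630993 = -0.630993
p = -0.398735 / -0.630993 = 0.6319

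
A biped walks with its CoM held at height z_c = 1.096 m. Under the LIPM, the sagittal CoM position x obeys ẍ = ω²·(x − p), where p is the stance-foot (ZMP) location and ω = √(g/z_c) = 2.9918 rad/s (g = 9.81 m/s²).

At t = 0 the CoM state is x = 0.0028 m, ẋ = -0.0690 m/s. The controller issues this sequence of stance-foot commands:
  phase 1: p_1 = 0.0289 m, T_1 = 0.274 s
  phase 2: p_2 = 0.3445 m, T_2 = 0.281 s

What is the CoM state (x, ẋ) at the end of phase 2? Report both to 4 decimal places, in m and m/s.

x = -0.2190, ẋ = -1.2768

phase 1: p=0.0289, T=0.274, ωT=0.819753, cosh=1.355240, sinh=0.914700; start (x,ẋ)=(0.002800, -0.069000) → end (x,ẋ)=(-0.027568, -0.164937)
phase 2: p=0.3445, T=0.281, ωT=0.840696, cosh=1.374695, sinh=0.943285; start (x,ẋ)=(-0.027568, -0.164937) → end (x,ẋ)=(-0.218982, -1.276756)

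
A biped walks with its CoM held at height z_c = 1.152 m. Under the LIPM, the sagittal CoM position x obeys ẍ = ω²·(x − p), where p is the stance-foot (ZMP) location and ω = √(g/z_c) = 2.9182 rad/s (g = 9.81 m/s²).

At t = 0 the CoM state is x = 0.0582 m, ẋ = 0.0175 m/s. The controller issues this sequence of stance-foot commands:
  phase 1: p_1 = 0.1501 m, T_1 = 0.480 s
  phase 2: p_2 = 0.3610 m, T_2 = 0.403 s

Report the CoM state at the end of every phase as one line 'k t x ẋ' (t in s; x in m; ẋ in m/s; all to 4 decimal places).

phase 1: p=0.1501, T=0.480, ωT=1.400736, cosh=2.152301, sinh=1.905885; start (x,ẋ)=(0.058200, 0.017500) → end (x,ẋ)=(-0.036267, -0.473460)
phase 2: p=0.3610, T=0.403, ωT=1.176035, cosh=1.774997, sinh=1.466498; start (x,ẋ)=(-0.036267, -0.473460) → end (x,ẋ)=(-0.582078, -2.540508)

1 0.4800 -0.0363 -0.4735
2 0.8830 -0.5821 -2.5405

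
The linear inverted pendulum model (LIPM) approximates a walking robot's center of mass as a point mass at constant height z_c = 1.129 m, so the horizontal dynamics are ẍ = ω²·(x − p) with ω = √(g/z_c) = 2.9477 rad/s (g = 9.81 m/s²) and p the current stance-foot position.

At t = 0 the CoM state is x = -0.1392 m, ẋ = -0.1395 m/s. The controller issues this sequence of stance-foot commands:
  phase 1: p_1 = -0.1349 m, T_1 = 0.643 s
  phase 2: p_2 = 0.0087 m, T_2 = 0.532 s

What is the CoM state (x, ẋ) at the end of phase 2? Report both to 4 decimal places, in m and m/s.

phase 1: p=-0.1349, T=0.643, ωT=1.895371, cosh=3.402640, sinh=3.252378; start (x,ẋ)=(-0.139200, -0.139500) → end (x,ẋ)=(-0.303450, -0.515893)
phase 2: p=0.0087, T=0.532, ωT=1.568176, cosh=2.503158, sinh=2.294733; start (x,ẋ)=(-0.303450, -0.515893) → end (x,ẋ)=(-1.174275, -3.402802)

x = -1.1743, ẋ = -3.4028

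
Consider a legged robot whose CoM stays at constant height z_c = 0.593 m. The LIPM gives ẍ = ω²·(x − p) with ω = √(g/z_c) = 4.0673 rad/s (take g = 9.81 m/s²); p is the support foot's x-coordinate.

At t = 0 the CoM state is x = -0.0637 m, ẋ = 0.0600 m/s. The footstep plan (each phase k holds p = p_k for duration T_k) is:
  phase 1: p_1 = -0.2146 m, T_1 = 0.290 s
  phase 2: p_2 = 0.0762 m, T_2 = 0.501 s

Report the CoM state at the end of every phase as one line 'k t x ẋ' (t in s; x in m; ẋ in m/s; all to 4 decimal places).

phase 1: p=-0.2146, T=0.290, ωT=1.179517, cosh=1.780115, sinh=1.472688; start (x,ẋ)=(-0.063700, 0.060000) → end (x,ẋ)=(0.075744, 1.010677)
phase 2: p=0.0762, T=0.501, ωT=2.037717, cosh=3.901700, sinh=3.771374; start (x,ẋ)=(0.075744, 1.010677) → end (x,ẋ)=(1.011564, 3.936367)

1 0.2900 0.0757 1.0107
2 0.7910 1.0116 3.9364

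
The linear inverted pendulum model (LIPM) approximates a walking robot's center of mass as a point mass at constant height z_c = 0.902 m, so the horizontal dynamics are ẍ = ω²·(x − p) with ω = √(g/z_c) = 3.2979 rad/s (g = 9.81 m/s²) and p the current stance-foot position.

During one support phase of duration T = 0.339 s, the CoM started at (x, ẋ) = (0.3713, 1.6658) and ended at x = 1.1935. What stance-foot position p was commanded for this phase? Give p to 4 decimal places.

p = 0.1804

ωT = 3.2979·0.339 = 1.117988; cosh(ωT) = 1.692816, sinh(ωT) = 1.365879
x(T) = p + (x₀−p)·cosh(ωT) + (ẋ₀/ω)·sinh(ωT) ⇒ p·(1 − cosh) = x(T) − x₀·cosh − (ẋ₀/ω)·sinh
numerator   = 1.1935 − (0.3713)·1.692816 − (1.6658/3.2979)·1.365879 = -0.124960
denominator = 1 − 1.692816 = -0.692816
p = -0.124960 / -0.692816 = 0.1804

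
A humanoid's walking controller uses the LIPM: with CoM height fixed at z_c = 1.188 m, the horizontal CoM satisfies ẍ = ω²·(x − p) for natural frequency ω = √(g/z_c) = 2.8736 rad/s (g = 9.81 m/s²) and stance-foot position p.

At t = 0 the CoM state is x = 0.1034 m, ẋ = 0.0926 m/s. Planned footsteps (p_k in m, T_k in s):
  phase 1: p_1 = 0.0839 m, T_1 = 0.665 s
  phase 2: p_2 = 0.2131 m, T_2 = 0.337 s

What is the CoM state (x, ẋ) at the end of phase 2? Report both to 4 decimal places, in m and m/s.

x = 0.4785, ẋ = 0.9056

phase 1: p=0.0839, T=0.665, ωT=1.910944, cosh=3.453704, sinh=3.305763; start (x,ẋ)=(0.103400, 0.092600) → end (x,ẋ)=(0.257773, 0.505052)
phase 2: p=0.2131, T=0.337, ωT=0.968403, cosh=1.506712, sinh=1.127023; start (x,ẋ)=(0.257773, 0.505052) → end (x,ẋ)=(0.478491, 0.905648)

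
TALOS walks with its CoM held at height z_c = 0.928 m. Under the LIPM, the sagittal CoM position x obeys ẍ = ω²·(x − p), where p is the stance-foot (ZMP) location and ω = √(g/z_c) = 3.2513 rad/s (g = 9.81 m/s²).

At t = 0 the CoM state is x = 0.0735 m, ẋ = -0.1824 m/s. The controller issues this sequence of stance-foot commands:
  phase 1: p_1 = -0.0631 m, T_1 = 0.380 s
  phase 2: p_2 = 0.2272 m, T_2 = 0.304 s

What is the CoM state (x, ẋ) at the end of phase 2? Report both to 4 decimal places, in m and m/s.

x = 0.1656, ẋ = 0.0833

phase 1: p=-0.0631, T=0.380, ωT=1.235494, cosh=1.865384, sinh=1.574693; start (x,ẋ)=(0.073500, -0.182400) → end (x,ẋ)=(0.103370, 0.359119)
phase 2: p=0.2272, T=0.304, ωT=0.988395, cosh=1.529546, sinh=1.157373; start (x,ẋ)=(0.103370, 0.359119) → end (x,ẋ)=(0.165633, 0.083321)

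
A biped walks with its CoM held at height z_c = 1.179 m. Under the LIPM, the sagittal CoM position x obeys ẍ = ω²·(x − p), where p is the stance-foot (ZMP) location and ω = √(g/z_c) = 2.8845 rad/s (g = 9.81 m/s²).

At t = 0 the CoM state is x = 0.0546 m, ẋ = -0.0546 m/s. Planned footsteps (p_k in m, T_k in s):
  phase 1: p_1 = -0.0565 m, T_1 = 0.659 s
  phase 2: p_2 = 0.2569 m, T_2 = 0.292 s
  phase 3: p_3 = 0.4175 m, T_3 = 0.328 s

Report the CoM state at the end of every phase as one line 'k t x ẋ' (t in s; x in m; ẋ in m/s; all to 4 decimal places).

phase 1: p=-0.0565, T=0.659, ωT=1.900886, cosh=3.420627, sinh=3.271191; start (x,ẋ)=(0.054600, -0.054600) → end (x,ẋ)=(0.261612, 0.861546)
phase 2: p=0.2569, T=0.292, ωT=0.842274, cosh=1.376185, sinh=0.945455; start (x,ẋ)=(0.261612, 0.861546) → end (x,ẋ)=(0.545774, 1.198497)
phase 3: p=0.4175, T=0.328, ωT=0.946116, cosh=1.481966, sinh=1.093720; start (x,ẋ)=(0.545774, 1.198497) → end (x,ẋ)=(1.062034, 2.180816)

1 0.6590 0.2616 0.8615
2 0.9510 0.5458 1.1985
3 1.2790 1.0620 2.1808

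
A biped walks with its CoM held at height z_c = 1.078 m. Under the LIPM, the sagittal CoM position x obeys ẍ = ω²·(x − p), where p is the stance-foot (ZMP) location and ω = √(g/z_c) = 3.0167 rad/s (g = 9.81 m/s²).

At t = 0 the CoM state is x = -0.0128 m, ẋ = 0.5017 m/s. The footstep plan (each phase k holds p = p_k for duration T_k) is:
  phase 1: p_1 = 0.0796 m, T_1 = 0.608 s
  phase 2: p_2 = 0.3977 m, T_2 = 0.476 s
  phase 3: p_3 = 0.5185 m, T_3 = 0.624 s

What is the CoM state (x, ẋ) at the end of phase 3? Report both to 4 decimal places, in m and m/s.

phase 1: p=0.0796, T=0.608, ωT=1.834154, cosh=3.209791, sinh=3.050042; start (x,ẋ)=(-0.012800, 0.501700) → end (x,ẋ)=(0.290260, 0.760174)
phase 2: p=0.3977, T=0.476, ωT=1.435949, cosh=2.220761, sinh=1.982872; start (x,ẋ)=(0.290260, 0.760174) → end (x,ẋ)=(0.658763, 1.045490)
phase 3: p=0.5185, T=0.624, ωT=1.882421, cosh=3.360805, sinh=3.208584; start (x,ẋ)=(0.658763, 1.045490) → end (x,ẋ)=(2.101889, 4.871345)

x = 2.1019, ẋ = 4.8713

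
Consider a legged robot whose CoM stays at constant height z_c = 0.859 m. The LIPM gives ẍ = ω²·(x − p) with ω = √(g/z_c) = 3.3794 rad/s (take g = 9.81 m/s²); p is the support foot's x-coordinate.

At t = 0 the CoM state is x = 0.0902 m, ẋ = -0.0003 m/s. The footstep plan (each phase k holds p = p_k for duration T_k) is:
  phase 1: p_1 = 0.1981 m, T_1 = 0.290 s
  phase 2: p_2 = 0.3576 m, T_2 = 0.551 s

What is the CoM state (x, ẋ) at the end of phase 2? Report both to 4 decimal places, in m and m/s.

x = -1.0974, ẋ = -4.8119

phase 1: p=0.1981, T=0.290, ωT=0.980026, cosh=1.519913, sinh=1.144612; start (x,ẋ)=(0.090200, -0.000300) → end (x,ẋ)=(0.034000, -0.417824)
phase 2: p=0.3576, T=0.551, ωT=1.862049, cosh=3.296134, sinh=3.140781; start (x,ẋ)=(0.034000, -0.417824) → end (x,ẋ)=(-1.097352, -4.811883)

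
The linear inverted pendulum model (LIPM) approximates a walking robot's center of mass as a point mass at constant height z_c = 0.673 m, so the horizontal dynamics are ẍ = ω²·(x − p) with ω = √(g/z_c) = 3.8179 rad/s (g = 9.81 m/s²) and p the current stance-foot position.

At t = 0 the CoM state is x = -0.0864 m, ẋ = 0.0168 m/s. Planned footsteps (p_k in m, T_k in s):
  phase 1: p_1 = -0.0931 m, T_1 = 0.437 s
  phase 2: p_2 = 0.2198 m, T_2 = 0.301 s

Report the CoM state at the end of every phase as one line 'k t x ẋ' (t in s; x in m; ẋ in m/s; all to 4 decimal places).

phase 1: p=-0.0931, T=0.437, ωT=1.668422, cosh=2.746169, sinh=2.557625; start (x,ẋ)=(-0.086400, 0.016800) → end (x,ẋ)=(-0.063446, 0.111559)
phase 2: p=0.2198, T=0.301, ωT=1.149188, cosh=1.736262, sinh=1.419368; start (x,ẋ)=(-0.063446, 0.111559) → end (x,ẋ)=(-0.230516, -1.341216)

1 0.4370 -0.0634 0.1116
2 0.7380 -0.2305 -1.3412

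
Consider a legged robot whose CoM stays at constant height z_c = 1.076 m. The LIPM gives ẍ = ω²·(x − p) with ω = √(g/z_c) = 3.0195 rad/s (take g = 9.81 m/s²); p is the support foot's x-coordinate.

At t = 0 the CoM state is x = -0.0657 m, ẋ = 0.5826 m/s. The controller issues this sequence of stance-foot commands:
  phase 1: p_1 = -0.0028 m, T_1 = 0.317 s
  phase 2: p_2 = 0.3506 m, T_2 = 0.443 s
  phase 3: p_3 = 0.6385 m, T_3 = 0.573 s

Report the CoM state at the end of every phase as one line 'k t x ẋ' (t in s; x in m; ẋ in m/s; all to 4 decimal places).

phase 1: p=-0.0028, T=0.317, ωT=0.957182, cosh=1.494160, sinh=1.110186; start (x,ẋ)=(-0.065700, 0.582600) → end (x,ẋ)=(0.117423, 0.659644)
phase 2: p=0.3506, T=0.443, ωT=1.337638, cosh=2.036250, sinh=1.773785; start (x,ẋ)=(0.117423, 0.659644) → end (x,ẋ)=(0.263297, 0.094317)
phase 3: p=0.6385, T=0.573, ωT=1.730173, cosh=2.909443, sinh=2.732189; start (x,ẋ)=(0.263297, 0.094317) → end (x,ẋ)=(-0.367789, -2.820958)

1 0.3170 0.1174 0.6596
2 0.7600 0.2633 0.0943
3 1.3330 -0.3678 -2.8210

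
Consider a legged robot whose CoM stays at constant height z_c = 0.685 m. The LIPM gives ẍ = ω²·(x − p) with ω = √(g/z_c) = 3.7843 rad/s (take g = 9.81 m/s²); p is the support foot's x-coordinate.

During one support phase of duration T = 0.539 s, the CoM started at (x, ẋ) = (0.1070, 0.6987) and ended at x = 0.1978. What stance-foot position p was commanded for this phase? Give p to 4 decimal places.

ωT = 3.7843·0.539 = 2.039738; cosh(ωT) = 3.909328, sinh(ωT) = 3.779265
x(T) = p + (x₀−p)·cosh(ωT) + (ẋ₀/ω)·sinh(ωT) ⇒ p·(1 − cosh) = x(T) − x₀·cosh − (ẋ₀/ω)·sinh
numerator   = 0.1978 − (0.1070)·3.909328 − (0.6987/3.7843)·3.779265 = -0.918268
denominator = 1 − 3.909328 = -2.909328
p = -0.918268 / -2.909328 = 0.3156

p = 0.3156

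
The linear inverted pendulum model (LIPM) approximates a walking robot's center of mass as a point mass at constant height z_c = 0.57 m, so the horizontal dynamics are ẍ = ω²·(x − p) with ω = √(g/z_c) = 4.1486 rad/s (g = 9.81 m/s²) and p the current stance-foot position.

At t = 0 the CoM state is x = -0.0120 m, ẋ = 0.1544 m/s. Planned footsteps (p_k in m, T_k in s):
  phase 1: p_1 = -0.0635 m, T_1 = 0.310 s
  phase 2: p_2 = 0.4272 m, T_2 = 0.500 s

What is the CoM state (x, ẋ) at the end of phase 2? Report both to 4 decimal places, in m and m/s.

phase 1: p=-0.0635, T=0.310, ωT=1.286066, cosh=1.947440, sinh=1.671084; start (x,ẋ)=(-0.012000, 0.154400) → end (x,ẋ)=(0.098986, 0.657717)
phase 2: p=0.4272, T=0.500, ωT=2.074300, cosh=4.042309, sinh=3.916664; start (x,ẋ)=(0.098986, 0.657717) → end (x,ẋ)=(-0.278595, -2.674341)

x = -0.2786, ẋ = -2.6743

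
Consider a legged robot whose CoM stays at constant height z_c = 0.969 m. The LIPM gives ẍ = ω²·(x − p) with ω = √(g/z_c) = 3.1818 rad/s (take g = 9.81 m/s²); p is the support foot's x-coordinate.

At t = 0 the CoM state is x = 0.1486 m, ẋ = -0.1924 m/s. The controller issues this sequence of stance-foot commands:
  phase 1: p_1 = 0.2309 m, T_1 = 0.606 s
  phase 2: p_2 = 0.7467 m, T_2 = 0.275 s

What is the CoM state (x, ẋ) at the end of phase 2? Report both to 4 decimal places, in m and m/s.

x = -1.1578, ẋ = -5.3712

phase 1: p=0.2309, T=0.606, ωT=1.928171, cosh=3.511167, sinh=3.365753; start (x,ẋ)=(0.148600, -0.192400) → end (x,ẋ)=(-0.261592, -1.556912)
phase 2: p=0.7467, T=0.275, ωT=0.874995, cosh=1.407864, sinh=0.991000; start (x,ẋ)=(-0.261592, -1.556912) → end (x,ẋ)=(-1.157752, -5.371229)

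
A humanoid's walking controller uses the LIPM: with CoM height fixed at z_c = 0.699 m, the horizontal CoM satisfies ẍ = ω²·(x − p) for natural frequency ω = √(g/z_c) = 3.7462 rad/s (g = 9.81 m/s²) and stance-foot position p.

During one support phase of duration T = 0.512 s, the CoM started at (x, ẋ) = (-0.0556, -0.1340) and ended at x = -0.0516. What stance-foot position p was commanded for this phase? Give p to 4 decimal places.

ωT = 3.7462·0.512 = 1.918054; cosh(ωT) = 3.477296, sinh(ωT) = 3.330404
x(T) = p + (x₀−p)·cosh(ωT) + (ẋ₀/ω)·sinh(ωT) ⇒ p·(1 − cosh) = x(T) − x₀·cosh − (ẋ₀/ω)·sinh
numerator   = -0.0516 − (-0.0556)·3.477296 − (-0.1340/3.7462)·3.330404 = 0.260865
denominator = 1 − 3.477296 = -2.477296
p = 0.260865 / -2.477296 = -0.1053

p = -0.1053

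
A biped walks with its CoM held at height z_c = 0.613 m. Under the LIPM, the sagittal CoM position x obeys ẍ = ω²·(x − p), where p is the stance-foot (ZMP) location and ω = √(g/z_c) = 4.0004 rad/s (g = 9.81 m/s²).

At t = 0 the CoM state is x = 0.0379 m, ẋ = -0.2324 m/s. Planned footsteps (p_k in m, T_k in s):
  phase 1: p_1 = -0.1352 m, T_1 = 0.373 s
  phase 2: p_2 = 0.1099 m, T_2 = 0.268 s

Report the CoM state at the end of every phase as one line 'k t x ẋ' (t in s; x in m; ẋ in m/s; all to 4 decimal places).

phase 1: p=-0.1352, T=0.373, ωT=1.492149, cosh=2.335765, sinh=2.110877; start (x,ẋ)=(0.037900, -0.232400) → end (x,ẋ)=(0.146491, 0.918885)
phase 2: p=0.1099, T=0.268, ωT=1.072107, cosh=1.631908, sinh=1.289621; start (x,ẋ)=(0.146491, 0.918885) → end (x,ẋ)=(0.465838, 1.688311)

1 0.3730 0.1465 0.9189
2 0.6410 0.4658 1.6883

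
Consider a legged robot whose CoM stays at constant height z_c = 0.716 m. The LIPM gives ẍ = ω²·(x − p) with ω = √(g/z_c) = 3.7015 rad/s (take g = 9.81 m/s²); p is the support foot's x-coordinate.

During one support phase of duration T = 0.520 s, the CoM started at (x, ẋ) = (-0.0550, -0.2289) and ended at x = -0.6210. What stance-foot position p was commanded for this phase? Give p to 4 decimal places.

p = 0.0885

ωT = 3.7015·0.520 = 1.924780; cosh(ωT) = 3.499774, sinh(ωT) = 3.353866
x(T) = p + (x₀−p)·cosh(ωT) + (ẋ₀/ω)·sinh(ωT) ⇒ p·(1 − cosh) = x(T) − x₀·cosh − (ẋ₀/ω)·sinh
numerator   = -0.6210 − (-0.0550)·3.499774 − (-0.2289/3.7015)·3.353866 = -0.221110
denominator = 1 − 3.499774 = -2.499774
p = -0.221110 / -2.499774 = 0.0885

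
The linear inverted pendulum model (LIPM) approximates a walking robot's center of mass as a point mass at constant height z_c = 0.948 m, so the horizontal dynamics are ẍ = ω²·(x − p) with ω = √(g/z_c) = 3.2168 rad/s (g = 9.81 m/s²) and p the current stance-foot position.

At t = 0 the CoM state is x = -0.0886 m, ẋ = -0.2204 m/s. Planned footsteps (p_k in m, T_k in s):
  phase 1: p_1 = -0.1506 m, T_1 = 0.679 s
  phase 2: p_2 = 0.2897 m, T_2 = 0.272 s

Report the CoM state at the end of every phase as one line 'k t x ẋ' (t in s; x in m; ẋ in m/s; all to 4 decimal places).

1 0.6790 -0.1722 -0.1167
2 0.9510 -0.3965 -1.6367

phase 1: p=-0.1506, T=0.679, ωT=2.184207, cosh=4.498085, sinh=4.385518; start (x,ẋ)=(-0.088600, -0.220400) → end (x,ẋ)=(-0.172194, -0.116723)
phase 2: p=0.2897, T=0.272, ωT=0.874970, cosh=1.407839, sinh=0.990964; start (x,ẋ)=(-0.172194, -0.116723) → end (x,ẋ)=(-0.396529, -1.636721)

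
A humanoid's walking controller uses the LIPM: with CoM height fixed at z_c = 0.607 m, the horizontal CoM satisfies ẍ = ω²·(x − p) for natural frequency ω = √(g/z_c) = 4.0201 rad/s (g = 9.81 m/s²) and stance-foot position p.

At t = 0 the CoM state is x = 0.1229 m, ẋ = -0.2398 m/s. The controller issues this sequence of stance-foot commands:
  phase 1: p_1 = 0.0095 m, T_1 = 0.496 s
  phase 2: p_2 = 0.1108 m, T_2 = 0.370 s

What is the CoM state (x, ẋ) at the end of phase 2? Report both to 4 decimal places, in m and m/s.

phase 1: p=0.0095, T=0.496, ωT=1.993970, cosh=3.740393, sinh=3.604239; start (x,ẋ)=(0.122900, -0.239800) → end (x,ẋ)=(0.218667, 0.746152)
phase 2: p=0.1108, T=0.370, ωT=1.487437, cosh=2.325844, sinh=2.099893; start (x,ẋ)=(0.218667, 0.746152) → end (x,ẋ)=(0.751433, 2.646021)

x = 0.7514, ẋ = 2.6460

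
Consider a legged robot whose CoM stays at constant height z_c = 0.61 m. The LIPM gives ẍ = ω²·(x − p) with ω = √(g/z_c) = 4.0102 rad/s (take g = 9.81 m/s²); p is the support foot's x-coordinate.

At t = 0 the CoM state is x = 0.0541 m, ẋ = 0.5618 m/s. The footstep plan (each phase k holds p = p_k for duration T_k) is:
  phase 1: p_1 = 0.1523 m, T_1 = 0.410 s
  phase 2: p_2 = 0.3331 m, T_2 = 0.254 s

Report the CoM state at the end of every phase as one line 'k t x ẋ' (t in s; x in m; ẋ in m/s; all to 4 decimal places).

1 0.4100 0.2377 0.5271
2 0.6640 0.3421 0.3645

phase 1: p=0.1523, T=0.410, ωT=1.644182, cosh=2.684972, sinh=2.491802; start (x,ẋ)=(0.054100, 0.561800) → end (x,ẋ)=(0.237719, 0.527142)
phase 2: p=0.3331, T=0.254, ωT=1.018591, cosh=1.565196, sinh=1.204093; start (x,ẋ)=(0.237719, 0.527142) → end (x,ẋ)=(0.342088, 0.364519)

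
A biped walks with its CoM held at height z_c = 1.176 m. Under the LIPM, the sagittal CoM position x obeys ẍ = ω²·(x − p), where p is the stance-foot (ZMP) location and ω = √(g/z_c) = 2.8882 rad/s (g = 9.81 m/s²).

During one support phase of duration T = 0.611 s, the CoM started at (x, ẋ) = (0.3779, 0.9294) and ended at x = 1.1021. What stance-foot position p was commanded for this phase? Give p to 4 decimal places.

ωT = 2.8882·0.611 = 1.764690; cosh(ωT) = 3.005501, sinh(ωT) = 2.834262
x(T) = p + (x₀−p)·cosh(ωT) + (ẋ₀/ω)·sinh(ωT) ⇒ p·(1 − cosh) = x(T) − x₀·cosh − (ẋ₀/ω)·sinh
numerator   = 1.1021 − (0.3779)·3.005501 − (0.9294/2.8882)·2.834262 = -0.945722
denominator = 1 − 3.005501 = -2.005501
p = -0.945722 / -2.005501 = 0.4716

p = 0.4716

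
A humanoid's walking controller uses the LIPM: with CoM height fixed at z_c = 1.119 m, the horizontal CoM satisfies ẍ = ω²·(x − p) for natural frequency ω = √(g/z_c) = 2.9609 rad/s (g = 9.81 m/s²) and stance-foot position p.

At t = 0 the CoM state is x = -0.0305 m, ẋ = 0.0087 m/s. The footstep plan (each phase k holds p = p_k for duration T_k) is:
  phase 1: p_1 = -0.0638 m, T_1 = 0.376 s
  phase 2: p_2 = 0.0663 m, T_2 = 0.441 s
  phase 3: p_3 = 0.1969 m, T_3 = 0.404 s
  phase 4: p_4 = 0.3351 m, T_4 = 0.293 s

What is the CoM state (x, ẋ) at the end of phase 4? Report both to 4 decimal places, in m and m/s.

phase 1: p=-0.0638, T=0.376, ωT=1.113298, cosh=1.686429, sinh=1.357955; start (x,ẋ)=(-0.030500, 0.008700) → end (x,ẋ)=(-0.003652, 0.148564)
phase 2: p=0.0663, T=0.441, ωT=1.305757, cosh=1.980724, sinh=1.709757; start (x,ẋ)=(-0.003652, 0.148564) → end (x,ẋ)=(0.013532, -0.059862)
phase 3: p=0.1969, T=0.404, ωT=1.196204, cosh=1.804938, sinh=1.502598; start (x,ẋ)=(0.013532, -0.059862) → end (x,ẋ)=(-0.164447, -0.923860)
phase 4: p=0.3351, T=0.293, ωT=0.867544, cosh=1.400518, sinh=0.980537; start (x,ẋ)=(-0.164447, -0.923860) → end (x,ẋ)=(-0.670472, -2.744203)

x = -0.6705, ẋ = -2.7442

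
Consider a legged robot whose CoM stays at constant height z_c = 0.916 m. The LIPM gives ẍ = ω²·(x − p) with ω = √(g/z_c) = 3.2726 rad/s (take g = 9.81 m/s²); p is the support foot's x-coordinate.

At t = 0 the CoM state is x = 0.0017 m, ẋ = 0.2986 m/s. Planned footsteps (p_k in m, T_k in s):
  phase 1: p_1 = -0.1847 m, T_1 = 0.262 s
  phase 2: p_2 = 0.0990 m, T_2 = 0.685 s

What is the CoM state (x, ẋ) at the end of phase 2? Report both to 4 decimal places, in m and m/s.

phase 1: p=-0.1847, T=0.262, ωT=0.857421, cosh=1.390665, sinh=0.966410; start (x,ẋ)=(0.001700, 0.298600) → end (x,ẋ)=(0.162697, 1.004775)
phase 2: p=0.0990, T=0.685, ωT=2.241731, cosh=4.757940, sinh=4.651665; start (x,ẋ)=(0.162697, 1.004775) → end (x,ẋ)=(1.830253, 5.750326)

x = 1.8303, ẋ = 5.7503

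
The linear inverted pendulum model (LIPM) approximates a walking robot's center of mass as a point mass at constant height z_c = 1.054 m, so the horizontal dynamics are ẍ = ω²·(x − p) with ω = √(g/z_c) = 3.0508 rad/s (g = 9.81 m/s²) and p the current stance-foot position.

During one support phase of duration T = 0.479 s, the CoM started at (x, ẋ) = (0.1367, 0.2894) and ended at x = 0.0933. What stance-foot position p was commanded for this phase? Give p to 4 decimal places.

ωT = 3.0508·0.479 = 1.461333; cosh(ωT) = 2.271815, sinh(ωT) = 2.039889
x(T) = p + (x₀−p)·cosh(ωT) + (ẋ₀/ω)·sinh(ωT) ⇒ p·(1 − cosh) = x(T) − x₀·cosh − (ẋ₀/ω)·sinh
numerator   = 0.0933 − (0.1367)·2.271815 − (0.2894/3.0508)·2.039889 = -0.410762
denominator = 1 − 2.271815 = -1.271815
p = -0.410762 / -1.271815 = 0.3230

p = 0.3230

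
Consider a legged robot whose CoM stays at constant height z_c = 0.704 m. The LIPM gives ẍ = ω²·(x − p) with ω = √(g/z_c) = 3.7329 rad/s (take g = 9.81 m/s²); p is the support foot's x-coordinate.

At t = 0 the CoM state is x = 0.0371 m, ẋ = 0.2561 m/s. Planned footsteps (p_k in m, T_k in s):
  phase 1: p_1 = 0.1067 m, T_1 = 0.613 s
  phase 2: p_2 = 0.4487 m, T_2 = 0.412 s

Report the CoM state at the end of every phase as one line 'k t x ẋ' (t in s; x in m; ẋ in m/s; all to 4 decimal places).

phase 1: p=0.1067, T=0.613, ωT=2.288268, cosh=4.979644, sinh=4.878202; start (x,ẋ)=(0.037100, 0.256100) → end (x,ẋ)=(0.094792, 0.007882)
phase 2: p=0.4487, T=0.412, ωT=1.537955, cosh=2.434940, sinh=2.220120; start (x,ẋ)=(0.094792, 0.007882) → end (x,ẋ)=(-0.408358, -2.913819)

1 0.6130 0.0948 0.0079
2 1.0250 -0.4084 -2.9138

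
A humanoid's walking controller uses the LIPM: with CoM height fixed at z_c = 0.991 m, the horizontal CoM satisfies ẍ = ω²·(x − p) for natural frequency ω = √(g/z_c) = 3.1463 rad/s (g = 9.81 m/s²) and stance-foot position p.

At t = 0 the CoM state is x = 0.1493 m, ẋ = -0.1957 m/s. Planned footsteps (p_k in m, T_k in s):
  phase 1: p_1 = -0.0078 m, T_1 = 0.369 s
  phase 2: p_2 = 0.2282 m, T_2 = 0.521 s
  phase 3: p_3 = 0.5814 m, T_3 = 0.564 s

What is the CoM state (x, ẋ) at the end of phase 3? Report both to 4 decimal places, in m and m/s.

x = 0.5252, ẋ = 0.0291

phase 1: p=-0.0078, T=0.369, ωT=1.160985, cosh=1.753127, sinh=1.439949; start (x,ẋ)=(0.149300, -0.195700) → end (x,ẋ)=(0.178051, 0.368657)
phase 2: p=0.2282, T=0.521, ωT=1.639222, cosh=2.672646, sinh=2.478515; start (x,ẋ)=(0.178051, 0.368657) → end (x,ẋ)=(0.384582, 0.594221)
phase 3: p=0.5814, T=0.564, ωT=1.774513, cosh=3.033488, sinh=2.863922; start (x,ẋ)=(0.384582, 0.594221) → end (x,ẋ)=(0.525244, 0.029080)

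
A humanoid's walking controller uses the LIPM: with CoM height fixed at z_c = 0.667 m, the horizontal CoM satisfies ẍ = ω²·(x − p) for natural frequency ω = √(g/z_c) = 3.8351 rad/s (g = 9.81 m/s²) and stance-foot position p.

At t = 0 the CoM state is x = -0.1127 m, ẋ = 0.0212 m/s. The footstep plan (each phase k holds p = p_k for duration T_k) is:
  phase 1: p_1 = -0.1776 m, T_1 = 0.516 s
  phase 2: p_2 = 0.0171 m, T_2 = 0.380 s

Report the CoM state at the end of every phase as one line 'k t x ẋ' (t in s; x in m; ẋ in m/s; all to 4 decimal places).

1 0.5160 0.0813 0.9613
2 0.8960 0.6714 2.6759

phase 1: p=-0.1776, T=0.516, ωT=1.978912, cosh=3.686542, sinh=3.548322; start (x,ẋ)=(-0.112700, 0.021200) → end (x,ẋ)=(0.081271, 0.961325)
phase 2: p=0.0171, T=0.380, ωT=1.457338, cosh=2.263684, sinh=2.030828; start (x,ẋ)=(0.081271, 0.961325) → end (x,ẋ)=(0.671421, 2.675929)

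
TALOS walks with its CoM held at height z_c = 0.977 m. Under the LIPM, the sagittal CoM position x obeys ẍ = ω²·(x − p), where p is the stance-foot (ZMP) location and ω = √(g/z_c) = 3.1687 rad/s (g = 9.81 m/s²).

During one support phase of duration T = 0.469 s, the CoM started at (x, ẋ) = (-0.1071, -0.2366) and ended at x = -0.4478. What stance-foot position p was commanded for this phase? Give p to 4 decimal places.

p = 0.0321

ωT = 3.1687·0.469 = 1.486120; cosh(ωT) = 2.323082, sinh(ωT) = 2.096833
x(T) = p + (x₀−p)·cosh(ωT) + (ẋ₀/ω)·sinh(ωT) ⇒ p·(1 − cosh) = x(T) − x₀·cosh − (ẋ₀/ω)·sinh
numerator   = -0.4478 − (-0.1071)·2.323082 − (-0.2366/3.1687)·2.096833 = -0.042432
denominator = 1 − 2.323082 = -1.323082
p = -0.042432 / -1.323082 = 0.0321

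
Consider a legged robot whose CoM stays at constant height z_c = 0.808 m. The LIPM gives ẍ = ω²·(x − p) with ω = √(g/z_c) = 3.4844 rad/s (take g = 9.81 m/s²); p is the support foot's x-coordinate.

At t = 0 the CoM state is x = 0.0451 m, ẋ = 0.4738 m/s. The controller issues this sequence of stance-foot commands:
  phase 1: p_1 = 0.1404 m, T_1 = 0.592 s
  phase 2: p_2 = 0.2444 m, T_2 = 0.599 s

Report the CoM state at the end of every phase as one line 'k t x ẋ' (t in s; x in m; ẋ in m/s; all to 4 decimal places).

1 0.5920 0.2857 0.6088
2 1.1910 1.1070 3.0632

phase 1: p=0.1404, T=0.592, ωT=2.062765, cosh=3.997397, sinh=3.870295; start (x,ẋ)=(0.045100, 0.473800) → end (x,ẋ)=(0.285721, 0.608784)
phase 2: p=0.2444, T=0.599, ωT=2.087156, cosh=4.092995, sinh=3.968956; start (x,ẋ)=(0.285721, 0.608784) → end (x,ẋ)=(1.106971, 3.063196)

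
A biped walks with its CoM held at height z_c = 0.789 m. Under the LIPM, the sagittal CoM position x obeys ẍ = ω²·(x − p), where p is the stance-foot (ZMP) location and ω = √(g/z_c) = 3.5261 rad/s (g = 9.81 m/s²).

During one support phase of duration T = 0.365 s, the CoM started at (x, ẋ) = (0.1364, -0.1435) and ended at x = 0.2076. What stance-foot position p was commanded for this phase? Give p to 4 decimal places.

ωT = 3.5261·0.365 = 1.287027; cosh(ωT) = 1.949046, sinh(ωT) = 1.672955
x(T) = p + (x₀−p)·cosh(ωT) + (ẋ₀/ω)·sinh(ωT) ⇒ p·(1 − cosh) = x(T) − x₀·cosh − (ẋ₀/ω)·sinh
numerator   = 0.2076 − (0.1364)·1.949046 − (-0.1435/3.5261)·1.672955 = 0.009834
denominator = 1 − 1.949046 = -0.949046
p = 0.009834 / -0.949046 = -0.0104

p = -0.0104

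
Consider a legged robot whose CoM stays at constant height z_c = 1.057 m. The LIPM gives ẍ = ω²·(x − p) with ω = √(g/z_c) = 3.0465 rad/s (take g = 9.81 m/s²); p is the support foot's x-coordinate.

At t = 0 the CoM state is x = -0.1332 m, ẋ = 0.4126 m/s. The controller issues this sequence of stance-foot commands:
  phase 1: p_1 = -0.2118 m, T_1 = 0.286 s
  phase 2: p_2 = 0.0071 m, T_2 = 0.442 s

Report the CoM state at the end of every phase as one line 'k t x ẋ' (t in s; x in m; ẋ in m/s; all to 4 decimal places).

phase 1: p=-0.2118, T=0.286, ωT=0.871299, cosh=1.404211, sinh=0.985803; start (x,ẋ)=(-0.133200, 0.412600) → end (x,ẋ)=(0.032082, 0.815433)
phase 2: p=0.0071, T=0.442, ωT=1.346553, cosh=2.052144, sinh=1.792008; start (x,ẋ)=(0.032082, 0.815433) → end (x,ẋ)=(0.538020, 1.809772)

1 0.2860 0.0321 0.8154
2 0.7280 0.5380 1.8098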